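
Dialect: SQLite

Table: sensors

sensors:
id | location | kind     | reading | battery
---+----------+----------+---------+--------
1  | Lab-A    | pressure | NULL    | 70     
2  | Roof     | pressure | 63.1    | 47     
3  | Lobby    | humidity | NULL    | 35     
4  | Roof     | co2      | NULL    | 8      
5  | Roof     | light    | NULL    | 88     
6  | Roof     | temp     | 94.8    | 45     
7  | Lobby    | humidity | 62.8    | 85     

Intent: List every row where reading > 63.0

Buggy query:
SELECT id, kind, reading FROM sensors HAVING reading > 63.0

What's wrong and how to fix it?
Bug: This is a non-aggregate query (no GROUP BY, no aggregates), so in SQLite the HAVING clause is invalid here; a row-level condition belongs in WHERE

Fix: Use WHERE for row-level filtering

Corrected query:
SELECT id, kind, reading FROM sensors WHERE reading > 63.0

Result:
id | kind     | reading
---+----------+--------
2  | pressure | 63.1   
6  | temp     | 94.8   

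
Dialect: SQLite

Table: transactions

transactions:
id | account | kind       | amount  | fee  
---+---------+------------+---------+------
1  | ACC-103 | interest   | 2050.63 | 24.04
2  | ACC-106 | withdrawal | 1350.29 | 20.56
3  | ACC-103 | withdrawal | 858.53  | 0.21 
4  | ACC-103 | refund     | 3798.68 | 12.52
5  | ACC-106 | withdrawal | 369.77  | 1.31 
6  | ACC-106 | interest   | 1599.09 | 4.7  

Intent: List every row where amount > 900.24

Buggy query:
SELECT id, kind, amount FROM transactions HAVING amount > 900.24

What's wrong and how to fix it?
Bug: This is a non-aggregate query (no GROUP BY, no aggregates), so in SQLite the HAVING clause is invalid here; a row-level condition belongs in WHERE

Fix: Use WHERE for row-level filtering

Corrected query:
SELECT id, kind, amount FROM transactions WHERE amount > 900.24

Result:
id | kind       | amount 
---+------------+--------
1  | interest   | 2050.63
2  | withdrawal | 1350.29
4  | refund     | 3798.68
6  | interest   | 1599.09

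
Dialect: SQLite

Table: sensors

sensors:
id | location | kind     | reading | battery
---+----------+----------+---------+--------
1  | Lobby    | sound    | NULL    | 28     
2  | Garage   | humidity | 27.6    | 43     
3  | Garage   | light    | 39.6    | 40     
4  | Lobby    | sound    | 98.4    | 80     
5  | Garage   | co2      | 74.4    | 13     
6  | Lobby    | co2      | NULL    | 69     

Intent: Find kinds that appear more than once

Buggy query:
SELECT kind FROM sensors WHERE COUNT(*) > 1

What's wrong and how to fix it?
Bug: COUNT(*) is an aggregate and cannot be used in WHERE

Fix: GROUP BY kind, then filter groups with HAVING COUNT(*) > 1

Corrected query:
SELECT kind FROM sensors GROUP BY kind HAVING COUNT(*) > 1

Result:
kind 
-----
co2  
sound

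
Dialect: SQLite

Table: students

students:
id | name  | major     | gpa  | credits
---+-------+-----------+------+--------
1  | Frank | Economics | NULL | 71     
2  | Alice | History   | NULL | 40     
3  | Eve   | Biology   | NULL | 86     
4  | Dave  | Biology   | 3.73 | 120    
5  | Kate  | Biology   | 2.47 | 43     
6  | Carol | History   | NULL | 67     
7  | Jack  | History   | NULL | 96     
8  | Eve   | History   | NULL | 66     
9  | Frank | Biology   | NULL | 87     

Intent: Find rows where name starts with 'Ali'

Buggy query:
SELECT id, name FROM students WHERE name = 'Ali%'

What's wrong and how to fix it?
Bug: Wildcards only work with LIKE; '=' treats '%' as a literal character

Fix: Replace '=' with LIKE so 'Ali%' is treated as a pattern

Corrected query:
SELECT id, name FROM students WHERE name LIKE 'Ali%'

Result:
id | name 
---+------
2  | Alice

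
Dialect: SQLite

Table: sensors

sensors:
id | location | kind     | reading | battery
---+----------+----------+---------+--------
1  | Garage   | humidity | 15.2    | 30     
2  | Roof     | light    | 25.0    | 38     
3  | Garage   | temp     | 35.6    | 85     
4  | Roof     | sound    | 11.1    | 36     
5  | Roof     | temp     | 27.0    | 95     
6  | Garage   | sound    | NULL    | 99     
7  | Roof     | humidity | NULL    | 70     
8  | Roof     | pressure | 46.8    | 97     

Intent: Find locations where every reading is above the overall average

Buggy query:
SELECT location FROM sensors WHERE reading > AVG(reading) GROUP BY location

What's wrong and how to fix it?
Bug: AVG() is an aggregate; it can't sit directly in WHERE

Fix: Use a subquery for AVG and a HAVING MIN(...) filter so the condition holds for every row in the group

Corrected query:
SELECT location FROM sensors GROUP BY location HAVING MIN(reading) > (SELECT AVG(reading) FROM sensors)

Result:
(no rows)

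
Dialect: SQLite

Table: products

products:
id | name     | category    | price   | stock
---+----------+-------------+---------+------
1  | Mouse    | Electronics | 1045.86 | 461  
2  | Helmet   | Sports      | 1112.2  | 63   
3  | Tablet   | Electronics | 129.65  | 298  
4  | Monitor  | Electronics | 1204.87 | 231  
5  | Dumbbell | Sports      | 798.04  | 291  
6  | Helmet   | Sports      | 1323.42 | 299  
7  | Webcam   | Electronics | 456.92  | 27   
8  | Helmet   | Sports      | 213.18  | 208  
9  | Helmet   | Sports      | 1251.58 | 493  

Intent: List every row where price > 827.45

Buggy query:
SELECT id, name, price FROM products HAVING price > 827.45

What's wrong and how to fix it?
Bug: This is a non-aggregate query (no GROUP BY, no aggregates), so in SQLite the HAVING clause is invalid here; a row-level condition belongs in WHERE

Fix: Use WHERE for row-level filtering

Corrected query:
SELECT id, name, price FROM products WHERE price > 827.45

Result:
id | name    | price  
---+---------+--------
1  | Mouse   | 1045.86
2  | Helmet  | 1112.2 
4  | Monitor | 1204.87
6  | Helmet  | 1323.42
9  | Helmet  | 1251.58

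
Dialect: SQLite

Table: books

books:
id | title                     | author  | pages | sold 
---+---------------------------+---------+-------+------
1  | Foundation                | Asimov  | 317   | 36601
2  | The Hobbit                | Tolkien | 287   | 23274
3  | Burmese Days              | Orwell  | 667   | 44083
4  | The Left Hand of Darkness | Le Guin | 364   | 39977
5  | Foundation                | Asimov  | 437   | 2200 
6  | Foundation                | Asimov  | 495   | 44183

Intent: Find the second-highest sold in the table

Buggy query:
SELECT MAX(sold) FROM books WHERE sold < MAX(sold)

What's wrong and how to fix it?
Bug: The inner MAX is an aggregate inside WHERE, which is not allowed

Fix: Put the inner MAX in a scalar subquery

Corrected query:
SELECT MAX(sold) FROM books WHERE sold < (SELECT MAX(sold) FROM books)

Result:
MAX(sold)
---------
44083    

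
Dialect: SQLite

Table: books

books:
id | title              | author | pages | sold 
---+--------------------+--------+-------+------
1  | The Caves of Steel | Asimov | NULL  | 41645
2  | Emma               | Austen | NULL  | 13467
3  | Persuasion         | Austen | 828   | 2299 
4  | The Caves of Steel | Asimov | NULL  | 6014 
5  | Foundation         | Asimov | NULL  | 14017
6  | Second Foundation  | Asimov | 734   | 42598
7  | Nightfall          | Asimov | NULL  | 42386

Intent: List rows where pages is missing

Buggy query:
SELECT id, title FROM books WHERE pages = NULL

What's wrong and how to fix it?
Bug: '= NULL' is always unknown in SQL three-valued logic, so no rows match

Fix: Use IS NULL to test for NULL

Corrected query:
SELECT id, title FROM books WHERE pages IS NULL

Result:
id | title             
---+-------------------
1  | The Caves of Steel
2  | Emma              
4  | The Caves of Steel
5  | Foundation        
7  | Nightfall         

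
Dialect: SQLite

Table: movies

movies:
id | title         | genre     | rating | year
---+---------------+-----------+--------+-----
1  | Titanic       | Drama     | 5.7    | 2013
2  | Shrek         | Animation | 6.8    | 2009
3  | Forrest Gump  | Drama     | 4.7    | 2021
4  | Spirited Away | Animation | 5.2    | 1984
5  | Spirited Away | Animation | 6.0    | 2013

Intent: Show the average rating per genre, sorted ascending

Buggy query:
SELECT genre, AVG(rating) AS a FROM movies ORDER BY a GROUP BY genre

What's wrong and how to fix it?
Bug: GROUP BY must precede ORDER BY

Fix: Reorder: SELECT … FROM … GROUP BY … ORDER BY …

Corrected query:
SELECT genre, AVG(rating) AS a FROM movies GROUP BY genre ORDER BY a

Result:
genre     | a  
----------+----
Drama     | 5.2
Animation | 6  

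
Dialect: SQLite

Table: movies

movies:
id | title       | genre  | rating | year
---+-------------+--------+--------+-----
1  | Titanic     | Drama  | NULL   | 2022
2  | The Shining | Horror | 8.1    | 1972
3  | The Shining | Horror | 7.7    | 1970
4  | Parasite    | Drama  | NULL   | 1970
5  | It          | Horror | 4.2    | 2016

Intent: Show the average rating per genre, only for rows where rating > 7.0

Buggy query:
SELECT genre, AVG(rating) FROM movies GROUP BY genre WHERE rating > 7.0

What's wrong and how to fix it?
Bug: Row-level WHERE must come before GROUP BY in the clause order

Fix: Move the WHERE clause before GROUP BY

Corrected query:
SELECT genre, AVG(rating) FROM movies WHERE rating > 7.0 GROUP BY genre

Result:
genre  | AVG(rating)
-------+------------
Horror | 7.9        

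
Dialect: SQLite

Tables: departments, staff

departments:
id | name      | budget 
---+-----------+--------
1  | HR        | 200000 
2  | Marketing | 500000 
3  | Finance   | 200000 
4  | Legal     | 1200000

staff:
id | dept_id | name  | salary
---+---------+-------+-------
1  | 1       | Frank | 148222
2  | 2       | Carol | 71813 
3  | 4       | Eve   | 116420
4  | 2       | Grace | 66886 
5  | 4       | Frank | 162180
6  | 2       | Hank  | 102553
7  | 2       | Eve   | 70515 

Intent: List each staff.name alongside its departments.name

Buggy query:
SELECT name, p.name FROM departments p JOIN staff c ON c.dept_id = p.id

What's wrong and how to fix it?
Bug: Both tables have a 'name' column; the unqualified reference is ambiguous

Fix: Prefix ambiguous columns with the table alias

Corrected query:
SELECT c.name, p.name FROM departments p JOIN staff c ON c.dept_id = p.id

Result:
name  | name     
------+----------
Frank | HR       
Carol | Marketing
Eve   | Legal    
Grace | Marketing
Frank | Legal    
Hank  | Marketing
Eve   | Marketing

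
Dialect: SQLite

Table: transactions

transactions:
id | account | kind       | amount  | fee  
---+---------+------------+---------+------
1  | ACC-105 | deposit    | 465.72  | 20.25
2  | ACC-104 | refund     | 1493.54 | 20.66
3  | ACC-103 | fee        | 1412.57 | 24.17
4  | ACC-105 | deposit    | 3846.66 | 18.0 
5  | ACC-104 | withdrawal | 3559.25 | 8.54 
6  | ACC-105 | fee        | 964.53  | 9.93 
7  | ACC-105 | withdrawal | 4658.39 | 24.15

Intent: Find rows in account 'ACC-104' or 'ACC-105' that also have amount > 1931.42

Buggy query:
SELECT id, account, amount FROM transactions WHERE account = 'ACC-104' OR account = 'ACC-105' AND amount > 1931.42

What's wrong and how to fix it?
Bug: Without parentheses, AND is evaluated before OR, so the amount filter only applies to the 'ACC-105' branch

Fix: Add parentheses around the OR so the AND applies to both alternatives

Corrected query:
SELECT id, account, amount FROM transactions WHERE (account = 'ACC-104' OR account = 'ACC-105') AND amount > 1931.42

Result:
id | account | amount 
---+---------+--------
4  | ACC-105 | 3846.66
5  | ACC-104 | 3559.25
7  | ACC-105 | 4658.39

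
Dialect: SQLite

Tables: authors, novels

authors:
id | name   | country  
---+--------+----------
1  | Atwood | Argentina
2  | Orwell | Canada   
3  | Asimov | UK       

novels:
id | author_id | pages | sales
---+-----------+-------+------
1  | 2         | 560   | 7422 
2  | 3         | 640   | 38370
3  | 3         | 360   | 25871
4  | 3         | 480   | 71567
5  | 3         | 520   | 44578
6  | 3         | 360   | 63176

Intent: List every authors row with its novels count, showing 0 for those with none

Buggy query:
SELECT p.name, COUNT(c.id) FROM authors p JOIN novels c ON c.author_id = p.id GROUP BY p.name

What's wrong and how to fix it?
Bug: An inner join excludes parents with zero children

Fix: Use LEFT JOIN so parents without children still appear (COUNT(c.id) gives 0)

Corrected query:
SELECT p.name, COUNT(c.id) FROM authors p LEFT JOIN novels c ON c.author_id = p.id GROUP BY p.name

Result:
name   | COUNT(c.id)
-------+------------
Asimov | 5          
Atwood | 0          
Orwell | 1          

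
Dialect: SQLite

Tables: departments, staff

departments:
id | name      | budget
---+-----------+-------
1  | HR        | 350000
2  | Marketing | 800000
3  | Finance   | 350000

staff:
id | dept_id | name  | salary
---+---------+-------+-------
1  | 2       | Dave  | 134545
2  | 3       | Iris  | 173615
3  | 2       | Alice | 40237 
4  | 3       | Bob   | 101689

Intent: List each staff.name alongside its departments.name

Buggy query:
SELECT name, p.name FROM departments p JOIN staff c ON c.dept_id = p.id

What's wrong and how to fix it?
Bug: Both tables have a 'name' column; the unqualified reference is ambiguous

Fix: Qualify the column with its table alias (c.name)

Corrected query:
SELECT c.name, p.name FROM departments p JOIN staff c ON c.dept_id = p.id

Result:
name  | name     
------+----------
Dave  | Marketing
Iris  | Finance  
Alice | Marketing
Bob   | Finance  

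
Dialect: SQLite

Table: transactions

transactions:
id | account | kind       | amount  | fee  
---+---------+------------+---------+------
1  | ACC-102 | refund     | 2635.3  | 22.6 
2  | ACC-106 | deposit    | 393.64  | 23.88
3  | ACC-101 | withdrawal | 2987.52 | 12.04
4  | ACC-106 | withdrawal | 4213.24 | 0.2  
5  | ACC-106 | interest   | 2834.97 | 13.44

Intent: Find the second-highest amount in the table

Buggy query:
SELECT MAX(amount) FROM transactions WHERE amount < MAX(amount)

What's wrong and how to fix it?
Bug: The inner MAX is an aggregate inside WHERE, which is not allowed

Fix: Compute the overall MAX in a subquery, then take MAX of rows below it

Corrected query:
SELECT MAX(amount) FROM transactions WHERE amount < (SELECT MAX(amount) FROM transactions)

Result:
MAX(amount)
-----------
2987.52    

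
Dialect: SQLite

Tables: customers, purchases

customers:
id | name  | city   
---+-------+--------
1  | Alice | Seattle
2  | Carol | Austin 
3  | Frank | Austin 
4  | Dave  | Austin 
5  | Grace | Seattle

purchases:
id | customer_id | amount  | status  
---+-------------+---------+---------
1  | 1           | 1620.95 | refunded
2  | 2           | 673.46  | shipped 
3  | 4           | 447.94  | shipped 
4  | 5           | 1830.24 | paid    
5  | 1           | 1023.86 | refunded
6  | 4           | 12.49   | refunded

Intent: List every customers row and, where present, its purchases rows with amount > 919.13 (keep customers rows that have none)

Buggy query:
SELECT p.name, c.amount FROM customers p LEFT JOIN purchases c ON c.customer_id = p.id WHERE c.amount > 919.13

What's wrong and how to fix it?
Bug: Filtering c.amount in WHERE discards the NULL rows produced by LEFT JOIN, turning it into an inner join

Fix: Move the right-table condition into the ON clause so unmatched parents are kept

Corrected query:
SELECT p.name, c.amount FROM customers p LEFT JOIN purchases c ON c.customer_id = p.id AND c.amount > 919.13

Result:
name  | amount 
------+--------
Alice | 1023.86
Alice | 1620.95
Carol | NULL   
Frank | NULL   
Dave  | NULL   
Grace | 1830.24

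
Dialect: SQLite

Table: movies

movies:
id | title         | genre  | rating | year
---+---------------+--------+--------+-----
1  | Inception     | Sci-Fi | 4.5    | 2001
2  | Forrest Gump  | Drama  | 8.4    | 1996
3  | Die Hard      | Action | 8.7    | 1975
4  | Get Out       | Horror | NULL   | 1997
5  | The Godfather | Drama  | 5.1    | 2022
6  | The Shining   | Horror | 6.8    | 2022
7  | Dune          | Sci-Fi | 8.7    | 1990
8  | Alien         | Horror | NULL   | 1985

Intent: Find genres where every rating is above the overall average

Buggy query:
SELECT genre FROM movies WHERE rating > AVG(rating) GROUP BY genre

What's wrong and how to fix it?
Bug: AVG() is an aggregate; it can't sit directly in WHERE

Fix: Use a subquery for AVG and a HAVING MIN(...) filter so the condition holds for every row in the group

Corrected query:
SELECT genre FROM movies GROUP BY genre HAVING MIN(rating) > (SELECT AVG(rating) FROM movies)

Result:
genre 
------
Action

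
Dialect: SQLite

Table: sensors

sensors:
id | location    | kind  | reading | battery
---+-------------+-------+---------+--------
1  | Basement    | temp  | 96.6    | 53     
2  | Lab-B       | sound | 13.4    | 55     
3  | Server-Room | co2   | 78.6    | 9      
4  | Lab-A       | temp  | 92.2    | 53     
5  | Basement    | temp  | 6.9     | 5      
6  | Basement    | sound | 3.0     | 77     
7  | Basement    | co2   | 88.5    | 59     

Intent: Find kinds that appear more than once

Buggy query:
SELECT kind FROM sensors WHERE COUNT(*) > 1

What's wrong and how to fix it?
Bug: WHERE can't reference COUNT(*); aggregates are computed after WHERE

Fix: GROUP BY kind, then filter groups with HAVING COUNT(*) > 1

Corrected query:
SELECT kind FROM sensors GROUP BY kind HAVING COUNT(*) > 1

Result:
kind 
-----
co2  
sound
temp 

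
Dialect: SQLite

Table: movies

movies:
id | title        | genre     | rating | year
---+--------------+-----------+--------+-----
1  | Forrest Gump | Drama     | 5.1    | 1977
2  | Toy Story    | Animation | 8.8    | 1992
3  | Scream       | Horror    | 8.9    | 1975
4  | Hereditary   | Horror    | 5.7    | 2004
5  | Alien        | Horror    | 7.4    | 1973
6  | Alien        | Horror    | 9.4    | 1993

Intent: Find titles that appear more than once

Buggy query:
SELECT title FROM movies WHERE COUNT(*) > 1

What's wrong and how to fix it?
Bug: WHERE can't reference COUNT(*); aggregates are computed after WHERE

Fix: Group first, then use HAVING for the count condition

Corrected query:
SELECT title FROM movies GROUP BY title HAVING COUNT(*) > 1

Result:
title
-----
Alien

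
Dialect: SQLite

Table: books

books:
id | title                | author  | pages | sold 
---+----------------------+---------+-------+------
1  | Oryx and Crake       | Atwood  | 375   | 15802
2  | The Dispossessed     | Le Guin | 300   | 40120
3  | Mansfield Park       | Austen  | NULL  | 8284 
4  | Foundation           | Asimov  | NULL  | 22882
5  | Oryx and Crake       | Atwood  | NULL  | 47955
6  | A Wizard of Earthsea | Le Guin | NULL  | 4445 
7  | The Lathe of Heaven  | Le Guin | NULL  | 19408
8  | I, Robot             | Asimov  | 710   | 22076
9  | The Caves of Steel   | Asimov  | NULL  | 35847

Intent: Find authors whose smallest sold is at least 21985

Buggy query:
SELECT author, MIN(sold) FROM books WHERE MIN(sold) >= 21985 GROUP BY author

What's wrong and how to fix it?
Bug: MIN() in WHERE is a misuse of aggregate

Fix: Use HAVING for the per-group MIN condition

Corrected query:
SELECT author, MIN(sold) FROM books GROUP BY author HAVING MIN(sold) >= 21985

Result:
author | MIN(sold)
-------+----------
Asimov | 22076    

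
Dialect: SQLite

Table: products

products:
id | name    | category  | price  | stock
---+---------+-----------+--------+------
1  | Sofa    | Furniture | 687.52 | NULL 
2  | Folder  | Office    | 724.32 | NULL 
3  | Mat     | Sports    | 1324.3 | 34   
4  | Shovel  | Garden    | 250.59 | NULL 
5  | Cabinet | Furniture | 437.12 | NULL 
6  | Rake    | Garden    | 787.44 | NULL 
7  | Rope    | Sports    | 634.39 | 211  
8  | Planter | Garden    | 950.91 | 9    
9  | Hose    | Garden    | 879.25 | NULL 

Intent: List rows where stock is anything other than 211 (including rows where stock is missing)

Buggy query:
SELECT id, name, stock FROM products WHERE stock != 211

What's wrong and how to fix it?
Bug: Inequality against NULL is unknown, not true; rows with NULL are dropped

Fix: Handle NULL separately with IS NULL alongside the inequality

Corrected query:
SELECT id, name, stock FROM products WHERE stock != 211 OR stock IS NULL

Result:
id | name    | stock
---+---------+------
1  | Sofa    | NULL 
2  | Folder  | NULL 
3  | Mat     | 34   
4  | Shovel  | NULL 
5  | Cabinet | NULL 
6  | Rake    | NULL 
8  | Planter | 9    
9  | Hose    | NULL 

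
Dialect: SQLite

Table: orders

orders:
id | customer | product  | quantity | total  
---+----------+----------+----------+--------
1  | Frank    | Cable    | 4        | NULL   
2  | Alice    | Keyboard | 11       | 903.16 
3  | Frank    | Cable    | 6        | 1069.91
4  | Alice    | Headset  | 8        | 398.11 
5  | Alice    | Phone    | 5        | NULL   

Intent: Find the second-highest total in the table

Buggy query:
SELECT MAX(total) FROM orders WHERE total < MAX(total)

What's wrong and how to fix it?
Bug: The inner MAX is an aggregate inside WHERE, which is not allowed

Fix: Compute the overall MAX in a subquery, then take MAX of rows below it

Corrected query:
SELECT MAX(total) FROM orders WHERE total < (SELECT MAX(total) FROM orders)

Result:
MAX(total)
----------
903.16    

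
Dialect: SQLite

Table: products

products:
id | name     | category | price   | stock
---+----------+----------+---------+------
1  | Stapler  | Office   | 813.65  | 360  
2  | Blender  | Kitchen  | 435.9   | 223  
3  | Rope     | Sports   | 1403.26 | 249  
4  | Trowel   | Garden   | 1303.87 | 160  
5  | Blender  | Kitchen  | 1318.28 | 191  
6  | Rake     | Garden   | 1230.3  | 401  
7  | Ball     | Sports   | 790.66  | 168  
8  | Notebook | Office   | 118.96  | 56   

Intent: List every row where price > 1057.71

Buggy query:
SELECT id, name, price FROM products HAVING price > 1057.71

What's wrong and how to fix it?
Bug: This is a non-aggregate query (no GROUP BY, no aggregates), so in SQLite the HAVING clause is invalid here; a row-level condition belongs in WHERE

Fix: Use WHERE for row-level filtering

Corrected query:
SELECT id, name, price FROM products WHERE price > 1057.71

Result:
id | name    | price  
---+---------+--------
3  | Rope    | 1403.26
4  | Trowel  | 1303.87
5  | Blender | 1318.28
6  | Rake    | 1230.3 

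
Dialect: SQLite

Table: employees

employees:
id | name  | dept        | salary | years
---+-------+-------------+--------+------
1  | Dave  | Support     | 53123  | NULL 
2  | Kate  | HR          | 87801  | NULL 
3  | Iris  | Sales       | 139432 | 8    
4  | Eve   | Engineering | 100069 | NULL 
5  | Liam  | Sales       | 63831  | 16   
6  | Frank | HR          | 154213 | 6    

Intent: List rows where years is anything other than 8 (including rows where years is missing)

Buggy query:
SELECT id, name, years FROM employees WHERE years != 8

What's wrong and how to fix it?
Bug: Inequality against NULL is unknown, not true; rows with NULL are dropped

Fix: Handle NULL separately with IS NULL alongside the inequality

Corrected query:
SELECT id, name, years FROM employees WHERE years != 8 OR years IS NULL

Result:
id | name  | years
---+-------+------
1  | Dave  | NULL 
2  | Kate  | NULL 
4  | Eve   | NULL 
5  | Liam  | 16   
6  | Frank | 6    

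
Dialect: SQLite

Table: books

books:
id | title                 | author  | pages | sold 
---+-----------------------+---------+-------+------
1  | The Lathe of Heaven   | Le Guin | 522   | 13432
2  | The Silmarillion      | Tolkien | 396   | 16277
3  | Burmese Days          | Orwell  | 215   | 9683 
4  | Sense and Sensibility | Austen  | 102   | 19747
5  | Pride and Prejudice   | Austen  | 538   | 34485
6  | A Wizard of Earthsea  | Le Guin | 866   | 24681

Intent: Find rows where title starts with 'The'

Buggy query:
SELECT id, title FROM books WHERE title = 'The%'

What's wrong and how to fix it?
Bug: Wildcards only work with LIKE; '=' treats '%' as a literal character

Fix: Replace '=' with LIKE so 'The%' is treated as a pattern

Corrected query:
SELECT id, title FROM books WHERE title LIKE 'The%'

Result:
id | title              
---+--------------------
1  | The Lathe of Heaven
2  | The Silmarillion   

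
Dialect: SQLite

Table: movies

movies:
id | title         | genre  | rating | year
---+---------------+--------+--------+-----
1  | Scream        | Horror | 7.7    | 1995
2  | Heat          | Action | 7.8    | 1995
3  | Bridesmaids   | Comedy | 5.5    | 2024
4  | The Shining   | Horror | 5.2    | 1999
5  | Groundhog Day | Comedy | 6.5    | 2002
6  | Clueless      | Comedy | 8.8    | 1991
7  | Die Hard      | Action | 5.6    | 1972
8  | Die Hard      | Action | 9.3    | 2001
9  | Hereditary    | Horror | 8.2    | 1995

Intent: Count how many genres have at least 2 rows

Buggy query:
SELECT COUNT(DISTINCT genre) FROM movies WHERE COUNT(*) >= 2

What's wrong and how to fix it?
Bug: COUNT(*) cannot appear in WHERE; the per-group count doesn't exist yet

Fix: Use a subquery that GROUPs and filters with HAVING, then count its rows

Corrected query:
SELECT COUNT(*) FROM (SELECT genre FROM movies GROUP BY genre HAVING COUNT(*) >= 2)

Result:
COUNT(*)
--------
3       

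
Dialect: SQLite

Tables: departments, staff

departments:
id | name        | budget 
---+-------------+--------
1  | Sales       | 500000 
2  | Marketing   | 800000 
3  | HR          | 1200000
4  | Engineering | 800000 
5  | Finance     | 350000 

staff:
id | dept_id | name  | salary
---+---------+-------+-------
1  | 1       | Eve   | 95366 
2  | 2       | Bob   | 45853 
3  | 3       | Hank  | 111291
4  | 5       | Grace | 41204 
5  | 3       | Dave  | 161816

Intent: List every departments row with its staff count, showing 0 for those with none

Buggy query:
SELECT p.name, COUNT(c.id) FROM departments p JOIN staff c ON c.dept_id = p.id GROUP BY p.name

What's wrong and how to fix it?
Bug: An inner join excludes parents with zero children

Fix: Use LEFT JOIN so parents without children still appear (COUNT(c.id) gives 0)

Corrected query:
SELECT p.name, COUNT(c.id) FROM departments p LEFT JOIN staff c ON c.dept_id = p.id GROUP BY p.name

Result:
name        | COUNT(c.id)
------------+------------
Engineering | 0          
Finance     | 1          
HR          | 2          
Marketing   | 1          
Sales       | 1          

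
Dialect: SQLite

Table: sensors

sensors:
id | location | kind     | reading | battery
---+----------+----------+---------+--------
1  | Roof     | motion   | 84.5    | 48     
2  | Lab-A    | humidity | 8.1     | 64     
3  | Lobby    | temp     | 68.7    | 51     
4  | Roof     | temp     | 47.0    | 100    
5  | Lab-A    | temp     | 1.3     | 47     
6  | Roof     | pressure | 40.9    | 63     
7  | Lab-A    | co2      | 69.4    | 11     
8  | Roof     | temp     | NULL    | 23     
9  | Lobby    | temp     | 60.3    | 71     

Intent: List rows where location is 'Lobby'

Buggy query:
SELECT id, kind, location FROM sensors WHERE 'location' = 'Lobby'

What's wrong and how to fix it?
Bug: 'location' in single quotes is a string literal, not the column; the comparison is literal-vs-literal and never true

Fix: Reference the column as location without single quotes

Corrected query:
SELECT id, kind, location FROM sensors WHERE location = 'Lobby'

Result:
id | kind | location
---+------+---------
3  | temp | Lobby   
9  | temp | Lobby   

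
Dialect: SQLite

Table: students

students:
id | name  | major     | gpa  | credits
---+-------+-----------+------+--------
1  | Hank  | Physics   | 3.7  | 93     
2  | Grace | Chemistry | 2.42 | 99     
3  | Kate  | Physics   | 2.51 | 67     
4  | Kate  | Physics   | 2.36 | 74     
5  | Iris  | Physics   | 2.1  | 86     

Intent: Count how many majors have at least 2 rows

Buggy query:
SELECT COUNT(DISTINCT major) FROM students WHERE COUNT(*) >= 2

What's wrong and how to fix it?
Bug: COUNT(*) cannot appear in WHERE; the per-group count doesn't exist yet

Fix: Use a subquery that GROUPs and filters with HAVING, then count its rows

Corrected query:
SELECT COUNT(*) FROM (SELECT major FROM students GROUP BY major HAVING COUNT(*) >= 2)

Result:
COUNT(*)
--------
1       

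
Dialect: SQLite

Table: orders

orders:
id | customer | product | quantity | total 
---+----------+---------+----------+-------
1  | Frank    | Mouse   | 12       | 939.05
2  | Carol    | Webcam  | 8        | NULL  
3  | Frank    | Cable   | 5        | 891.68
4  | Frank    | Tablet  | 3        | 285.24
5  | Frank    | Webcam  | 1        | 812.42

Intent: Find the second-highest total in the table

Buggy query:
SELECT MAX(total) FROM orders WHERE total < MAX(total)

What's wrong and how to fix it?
Bug: MAX(total) on the right of the comparison is an aggregate-in-WHERE error

Fix: Put the inner MAX in a scalar subquery

Corrected query:
SELECT MAX(total) FROM orders WHERE total < (SELECT MAX(total) FROM orders)

Result:
MAX(total)
----------
891.68    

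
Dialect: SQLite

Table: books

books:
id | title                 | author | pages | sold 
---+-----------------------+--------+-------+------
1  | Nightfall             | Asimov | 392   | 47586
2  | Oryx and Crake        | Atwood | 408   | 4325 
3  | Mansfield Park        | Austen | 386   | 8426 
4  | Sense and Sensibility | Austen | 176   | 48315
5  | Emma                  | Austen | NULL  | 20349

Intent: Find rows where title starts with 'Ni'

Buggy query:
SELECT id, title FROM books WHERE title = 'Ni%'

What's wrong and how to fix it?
Bug: Wildcards only work with LIKE; '=' treats '%' as a literal character

Fix: Replace '=' with LIKE so 'Ni%' is treated as a pattern

Corrected query:
SELECT id, title FROM books WHERE title LIKE 'Ni%'

Result:
id | title    
---+----------
1  | Nightfall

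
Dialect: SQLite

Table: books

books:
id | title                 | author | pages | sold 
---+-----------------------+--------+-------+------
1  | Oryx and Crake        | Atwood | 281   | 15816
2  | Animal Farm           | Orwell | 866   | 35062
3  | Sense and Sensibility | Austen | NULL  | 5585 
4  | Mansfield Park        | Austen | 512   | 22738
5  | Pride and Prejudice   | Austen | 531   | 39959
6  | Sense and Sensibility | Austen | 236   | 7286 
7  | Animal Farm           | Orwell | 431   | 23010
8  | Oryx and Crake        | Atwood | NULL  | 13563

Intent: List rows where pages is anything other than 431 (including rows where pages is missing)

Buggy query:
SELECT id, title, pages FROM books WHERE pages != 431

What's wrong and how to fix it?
Bug: 'pages != 431' is unknown when pages is NULL, so NULL rows are silently excluded

Fix: Handle NULL separately with IS NULL alongside the inequality

Corrected query:
SELECT id, title, pages FROM books WHERE pages != 431 OR pages IS NULL

Result:
id | title                 | pages
---+-----------------------+------
1  | Oryx and Crake        | 281  
2  | Animal Farm           | 866  
3  | Sense and Sensibility | NULL 
4  | Mansfield Park        | 512  
5  | Pride and Prejudice   | 531  
6  | Sense and Sensibility | 236  
8  | Oryx and Crake        | NULL 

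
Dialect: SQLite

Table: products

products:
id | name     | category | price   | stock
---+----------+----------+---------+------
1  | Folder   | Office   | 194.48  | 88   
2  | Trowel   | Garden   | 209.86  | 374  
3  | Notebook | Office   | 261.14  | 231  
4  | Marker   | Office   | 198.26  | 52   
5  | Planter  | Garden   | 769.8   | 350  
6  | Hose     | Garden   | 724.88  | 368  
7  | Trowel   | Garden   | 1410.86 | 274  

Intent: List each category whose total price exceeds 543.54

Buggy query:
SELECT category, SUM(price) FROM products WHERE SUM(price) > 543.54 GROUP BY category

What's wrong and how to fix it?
Bug: WHERE runs before GROUP BY, so aggregates aren't available there

Fix: Move the aggregate condition to a HAVING clause

Corrected query:
SELECT category, SUM(price) FROM products GROUP BY category HAVING SUM(price) > 543.54

Result:
category | SUM(price)
---------+-----------
Garden   | 3115.4    
Office   | 653.88    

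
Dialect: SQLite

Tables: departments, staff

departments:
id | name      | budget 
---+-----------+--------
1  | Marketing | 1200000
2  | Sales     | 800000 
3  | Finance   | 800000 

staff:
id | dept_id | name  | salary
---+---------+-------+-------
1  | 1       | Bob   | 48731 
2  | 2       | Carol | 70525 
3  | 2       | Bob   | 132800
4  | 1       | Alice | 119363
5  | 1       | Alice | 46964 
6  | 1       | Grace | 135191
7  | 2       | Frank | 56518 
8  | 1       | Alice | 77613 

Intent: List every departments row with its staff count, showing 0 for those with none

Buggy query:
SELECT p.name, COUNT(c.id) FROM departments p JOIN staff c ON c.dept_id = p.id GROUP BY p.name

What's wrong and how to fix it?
Bug: An inner join excludes parents with zero children

Fix: Switch to LEFT JOIN to retain unmatched parent rows

Corrected query:
SELECT p.name, COUNT(c.id) FROM departments p LEFT JOIN staff c ON c.dept_id = p.id GROUP BY p.name

Result:
name      | COUNT(c.id)
----------+------------
Finance   | 0          
Marketing | 5          
Sales     | 3          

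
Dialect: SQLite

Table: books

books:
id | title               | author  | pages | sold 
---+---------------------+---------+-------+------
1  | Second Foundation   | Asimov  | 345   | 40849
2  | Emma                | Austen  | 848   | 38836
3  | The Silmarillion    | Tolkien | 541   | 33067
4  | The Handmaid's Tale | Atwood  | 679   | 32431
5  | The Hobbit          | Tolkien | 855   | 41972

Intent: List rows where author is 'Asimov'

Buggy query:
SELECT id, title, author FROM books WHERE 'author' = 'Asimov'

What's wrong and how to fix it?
Bug: 'author' in single quotes is a string literal, not the column; the comparison is literal-vs-literal and never true

Fix: Remove the quotes around the column name (or use double quotes for an identifier)

Corrected query:
SELECT id, title, author FROM books WHERE author = 'Asimov'

Result:
id | title             | author
---+-------------------+-------
1  | Second Foundation | Asimov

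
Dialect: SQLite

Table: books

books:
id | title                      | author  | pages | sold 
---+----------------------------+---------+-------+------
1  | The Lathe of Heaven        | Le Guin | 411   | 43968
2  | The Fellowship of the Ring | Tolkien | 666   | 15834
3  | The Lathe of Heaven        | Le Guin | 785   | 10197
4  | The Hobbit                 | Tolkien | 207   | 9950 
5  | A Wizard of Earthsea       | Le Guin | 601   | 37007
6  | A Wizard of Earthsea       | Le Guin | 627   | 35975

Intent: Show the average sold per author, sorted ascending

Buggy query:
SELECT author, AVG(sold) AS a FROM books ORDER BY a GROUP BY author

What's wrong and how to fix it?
Bug: GROUP BY must precede ORDER BY

Fix: Reorder: SELECT … FROM … GROUP BY … ORDER BY …

Corrected query:
SELECT author, AVG(sold) AS a FROM books GROUP BY author ORDER BY a

Result:
author  | a       
--------+---------
Tolkien | 12892   
Le Guin | 31786.75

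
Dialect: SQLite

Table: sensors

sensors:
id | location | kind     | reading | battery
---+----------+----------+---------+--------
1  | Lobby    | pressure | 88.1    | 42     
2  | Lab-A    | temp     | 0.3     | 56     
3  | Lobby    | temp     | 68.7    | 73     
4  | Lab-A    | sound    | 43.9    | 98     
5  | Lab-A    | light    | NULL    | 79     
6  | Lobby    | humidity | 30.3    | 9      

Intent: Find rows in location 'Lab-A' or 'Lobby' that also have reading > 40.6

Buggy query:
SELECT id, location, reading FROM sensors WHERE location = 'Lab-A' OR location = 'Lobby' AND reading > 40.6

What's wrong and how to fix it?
Bug: AND binds tighter than OR, so this parses as location = 'Lab-A' OR (location = 'Lobby' AND reading > 40.6)

Fix: Add parentheses around the OR so the AND applies to both alternatives

Corrected query:
SELECT id, location, reading FROM sensors WHERE (location = 'Lab-A' OR location = 'Lobby') AND reading > 40.6

Result:
id | location | reading
---+----------+--------
1  | Lobby    | 88.1   
3  | Lobby    | 68.7   
4  | Lab-A    | 43.9   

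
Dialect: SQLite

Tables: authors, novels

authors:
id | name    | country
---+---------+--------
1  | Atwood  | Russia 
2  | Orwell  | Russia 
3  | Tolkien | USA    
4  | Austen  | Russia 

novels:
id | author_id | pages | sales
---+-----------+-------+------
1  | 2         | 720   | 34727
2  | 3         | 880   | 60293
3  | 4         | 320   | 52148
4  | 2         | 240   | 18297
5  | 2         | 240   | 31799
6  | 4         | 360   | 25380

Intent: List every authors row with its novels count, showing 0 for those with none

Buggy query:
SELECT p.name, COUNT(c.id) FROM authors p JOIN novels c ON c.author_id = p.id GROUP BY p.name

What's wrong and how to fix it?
Bug: An inner join excludes parents with zero children

Fix: Switch to LEFT JOIN to retain unmatched parent rows

Corrected query:
SELECT p.name, COUNT(c.id) FROM authors p LEFT JOIN novels c ON c.author_id = p.id GROUP BY p.name

Result:
name    | COUNT(c.id)
--------+------------
Atwood  | 0          
Austen  | 2          
Orwell  | 3          
Tolkien | 1          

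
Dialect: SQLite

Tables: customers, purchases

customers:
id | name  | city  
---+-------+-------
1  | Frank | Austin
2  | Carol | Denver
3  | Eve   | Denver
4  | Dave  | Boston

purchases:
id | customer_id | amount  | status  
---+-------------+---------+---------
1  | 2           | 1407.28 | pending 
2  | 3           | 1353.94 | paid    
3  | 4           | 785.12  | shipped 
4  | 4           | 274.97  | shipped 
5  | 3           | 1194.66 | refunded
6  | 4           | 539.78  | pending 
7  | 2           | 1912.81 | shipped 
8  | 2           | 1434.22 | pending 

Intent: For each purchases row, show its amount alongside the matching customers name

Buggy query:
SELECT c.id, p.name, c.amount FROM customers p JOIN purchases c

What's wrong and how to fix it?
Bug: JOIN with no ON clause produces a cartesian product; every purchases row pairs with every customers row

Fix: Specify the join condition linking the foreign key to the parent id

Corrected query:
SELECT c.id, p.name, c.amount FROM customers p JOIN purchases c ON c.customer_id = p.id

Result:
id | name  | amount 
---+-------+--------
1  | Carol | 1407.28
2  | Eve   | 1353.94
3  | Dave  | 785.12 
4  | Dave  | 274.97 
5  | Eve   | 1194.66
6  | Dave  | 539.78 
7  | Carol | 1912.81
8  | Carol | 1434.22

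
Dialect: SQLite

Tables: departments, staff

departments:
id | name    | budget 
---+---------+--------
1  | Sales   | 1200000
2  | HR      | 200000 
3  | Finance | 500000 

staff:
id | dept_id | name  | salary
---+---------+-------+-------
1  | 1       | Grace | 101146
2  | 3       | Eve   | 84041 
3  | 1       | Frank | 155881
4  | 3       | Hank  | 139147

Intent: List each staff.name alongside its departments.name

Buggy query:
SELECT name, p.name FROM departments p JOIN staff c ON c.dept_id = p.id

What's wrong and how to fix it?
Bug: Both tables have a 'name' column; the unqualified reference is ambiguous

Fix: Qualify the column with its table alias (c.name)

Corrected query:
SELECT c.name, p.name FROM departments p JOIN staff c ON c.dept_id = p.id

Result:
name  | name   
------+--------
Grace | Sales  
Eve   | Finance
Frank | Sales  
Hank  | Finance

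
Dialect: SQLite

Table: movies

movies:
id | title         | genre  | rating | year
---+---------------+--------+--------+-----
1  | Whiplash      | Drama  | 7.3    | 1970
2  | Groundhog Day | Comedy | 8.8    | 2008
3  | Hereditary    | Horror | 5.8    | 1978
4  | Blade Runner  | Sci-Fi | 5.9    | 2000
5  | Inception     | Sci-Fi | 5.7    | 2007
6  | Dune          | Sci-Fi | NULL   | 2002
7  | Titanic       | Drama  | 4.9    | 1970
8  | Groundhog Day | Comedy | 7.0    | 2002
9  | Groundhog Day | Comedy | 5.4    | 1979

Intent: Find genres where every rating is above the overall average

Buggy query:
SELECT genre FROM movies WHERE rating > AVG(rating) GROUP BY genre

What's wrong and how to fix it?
Bug: AVG() is an aggregate; it can't sit directly in WHERE

Fix: Compute the overall average in a scalar subquery and compare each group's MIN against it in HAVING

Corrected query:
SELECT genre FROM movies GROUP BY genre HAVING MIN(rating) > (SELECT AVG(rating) FROM movies)

Result:
(no rows)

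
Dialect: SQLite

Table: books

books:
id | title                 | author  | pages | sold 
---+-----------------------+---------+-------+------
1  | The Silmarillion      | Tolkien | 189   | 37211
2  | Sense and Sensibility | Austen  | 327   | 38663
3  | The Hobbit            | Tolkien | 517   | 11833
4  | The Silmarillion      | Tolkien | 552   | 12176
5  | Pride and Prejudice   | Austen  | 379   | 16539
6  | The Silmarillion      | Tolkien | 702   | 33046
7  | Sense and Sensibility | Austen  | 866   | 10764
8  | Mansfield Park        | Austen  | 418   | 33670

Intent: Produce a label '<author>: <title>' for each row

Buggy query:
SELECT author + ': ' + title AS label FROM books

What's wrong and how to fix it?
Bug: '+' is numeric addition; on text columns SQLite converts them to 0 instead of concatenating

Fix: Replace + with || to concatenate text

Corrected query:
SELECT author || ': ' || title AS label FROM books

Result:
label                        
-----------------------------
Tolkien: The Silmarillion    
Austen: Sense and Sensibility
Tolkien: The Hobbit          
Tolkien: The Silmarillion    
Austen: Pride and Prejudice  
Tolkien: The Silmarillion    
Austen: Sense and Sensibility
Austen: Mansfield Park       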